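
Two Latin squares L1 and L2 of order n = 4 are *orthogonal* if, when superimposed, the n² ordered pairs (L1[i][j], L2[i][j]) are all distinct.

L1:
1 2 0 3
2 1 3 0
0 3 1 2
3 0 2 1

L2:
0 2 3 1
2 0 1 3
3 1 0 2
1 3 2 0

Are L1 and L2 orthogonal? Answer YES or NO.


Form the n² = 16 superimposed pairs (L1[i][j], L2[i][j]), row by row (rows and columns indexed from 0):
row 0: (1,0) (2,2) (0,3) (3,1)
row 1: (2,2) (1,0) (3,1) (0,3)
row 2: (0,3) (3,1) (1,0) (2,2)
row 3: (3,1) (0,3) (2,2) (1,0)
Orthogonality requires all 16 pairs distinct.
But the pair (2,2) repeats: cell (0,1) has L1 = 2, L2 = 2, and cell (1,0) has L1 = 2, L2 = 2.
A repeated pair means some other pair never occurs (only 4 distinct pairs out of 16), so the squares are not orthogonal.
Conclusion: NO.

NO


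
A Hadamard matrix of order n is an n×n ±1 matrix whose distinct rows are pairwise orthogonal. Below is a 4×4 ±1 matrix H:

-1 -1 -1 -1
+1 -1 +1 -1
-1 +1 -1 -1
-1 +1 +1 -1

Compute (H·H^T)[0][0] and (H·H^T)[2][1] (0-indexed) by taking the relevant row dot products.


Row 0 of H: [-1, -1, -1, -1].
Row 1 of H: [1, -1, 1, -1].
Row 2 of H: [-1, 1, -1, -1].
(H·H^T)[0][0] = Σ_j H[0][j]·H[0][j] = (-1)² + (-1)² + (-1)² + (-1)² = 1 + 1 + 1 + 1 = 4.
(H·H^T)[2][1] = Σ_j H[2][j]·H[1][j] = (-1)·(1) + (1)·(-1) + (-1)·(1) + (-1)·(-1) = -1 + -1 + -1 + 1 = -2.
Rows 2 and 1 are not orthogonal (dot product = -2 ≠ 0), so H is not a Hadamard matrix.

(0,0) entry = 4; (2,1) entry = -2.


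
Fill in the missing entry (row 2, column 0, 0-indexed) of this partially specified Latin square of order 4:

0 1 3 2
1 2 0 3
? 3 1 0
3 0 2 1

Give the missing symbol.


Row 2 contains symbols [0, 1, 3] — missing [2].
Column 0 contains symbols [0, 1, 3] — missing [2].
The missing symbol must appear in both missing sets; intersection = [2].
Therefore the hidden value is 2.

Missing value = 2.


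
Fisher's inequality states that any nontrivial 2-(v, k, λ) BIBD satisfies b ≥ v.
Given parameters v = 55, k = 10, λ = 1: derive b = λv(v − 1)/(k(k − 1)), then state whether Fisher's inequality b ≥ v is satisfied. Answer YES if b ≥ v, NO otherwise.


b = λv(v − 1)/(k(k − 1)) = 1·55·54/(10·9) = 2970/90 = 33.
Compare with v = 55: b < v, so Fisher's inequality fails.

NO


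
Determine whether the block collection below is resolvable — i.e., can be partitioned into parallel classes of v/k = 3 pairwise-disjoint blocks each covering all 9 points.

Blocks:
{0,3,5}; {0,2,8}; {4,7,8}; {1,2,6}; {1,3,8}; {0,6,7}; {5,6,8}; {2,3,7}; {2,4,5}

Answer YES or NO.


v = 9, block size k = 3, number of blocks = 9.
For resolvability, blocks must partition into parallel classes of size v/k = 3.
Total blocks must therefore be a multiple of 3: 9 = 3·3 + 0 ⇒ divisible ✓.
Consider block {0,2,8}. It intersects every other block in the collection, so no parallel class of size 3 can contain it.
Since every block must belong to some parallel class in a resolution, the collection cannot be partitioned into parallel classes.
Resolvable? NO.

NO


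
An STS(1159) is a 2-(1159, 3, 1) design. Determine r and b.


An STS(v) is a 2-(v, 3, 1) BIBD: block size k = 3, λ = 1.
Replication: r(k − 1) = λ(v − 1) ⇒ r·2 = 1159 − 1 = 1158 ⇒ r = 579.
Block count: b = v(v − 1)/6 = 1159·1158/6 = 1342122/6 = 223687.
(Check via bk = vr: 223687·3 = 671061 = 1159·579 = 671061 ✓.)

r = 579, b = 223687.


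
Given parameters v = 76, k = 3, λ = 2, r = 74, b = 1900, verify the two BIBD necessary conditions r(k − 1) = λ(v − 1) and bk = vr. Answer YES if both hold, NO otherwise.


Condition (i): r(k − 1) = 74·2 = 148; λ(v − 1) = 2·75 = 150. Match? NO.
Condition (ii): bk = 1900·3 = 5700; vr = 76·74 = 5624. Match? NO.
Both conditions hold? NO.

NO


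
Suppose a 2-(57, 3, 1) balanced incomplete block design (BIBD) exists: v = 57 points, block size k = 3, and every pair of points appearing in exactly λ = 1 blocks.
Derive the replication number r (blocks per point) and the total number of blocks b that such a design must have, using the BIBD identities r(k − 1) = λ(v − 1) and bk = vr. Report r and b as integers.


Any 2-(v, k, λ) BIBD satisfies two necessary conditions:
  (i)  Each point sits in r blocks, and counting incidences through any fixed point gives r(k − 1) = λ(v − 1), so r = λ(v − 1)/(k − 1).
  (ii) Total incidences bk = vr, so b = vr/k.
Step 1: r = λ(v − 1)/(k − 1) = 1·(57 − 1)/(3 − 1) = 1·56/2 = 56/2 = 28.
Step 2: b = vr/k = 57·28/3 = 1596/3 = 532.
Check integrality: r = 28 ∈ Z ✓, b = 532 ∈ Z ✓.
(These identities are necessary conditions: they determine r and b for any design with these parameters, but do not by themselves prove that one exists.)

r = 28, b = 532.


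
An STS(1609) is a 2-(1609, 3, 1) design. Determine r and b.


An STS(v) is a 2-(v, 3, 1) BIBD: block size k = 3, λ = 1.
Replication: r(k − 1) = λ(v − 1) ⇒ r·2 = 1609 − 1 = 1608 ⇒ r = 804.
Block count: bk = vr ⇒ b·3 = 1609·804 = 1293636 ⇒ b = 431212.
(Check via b = v(v − 1)/6 = 1609·1608/6 = 2587272/6 = 431212.)

r = 804, b = 431212.


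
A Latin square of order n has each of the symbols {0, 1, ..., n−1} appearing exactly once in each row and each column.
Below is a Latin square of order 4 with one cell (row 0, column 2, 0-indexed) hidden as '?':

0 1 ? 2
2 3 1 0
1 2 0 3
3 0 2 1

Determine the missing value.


Row 0 contains symbols [0, 1, 2] — missing [3].
Column 2 contains symbols [0, 1, 2] — missing [3].
The missing symbol must appear in both missing sets; intersection = [3].
Therefore the hidden value is 3.

Missing value = 3.


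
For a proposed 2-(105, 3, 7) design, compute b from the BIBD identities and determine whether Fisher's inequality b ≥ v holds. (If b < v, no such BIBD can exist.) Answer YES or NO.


b = λv(v − 1)/(k(k − 1)) = 7·105·104/(3·2) = 76440/6 = 12740.
Compare with v = 105: b ≥ v, so Fisher's inequality holds.

YES


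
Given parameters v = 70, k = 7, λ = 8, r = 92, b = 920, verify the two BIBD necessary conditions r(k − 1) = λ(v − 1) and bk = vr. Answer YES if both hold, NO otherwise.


Condition (i): r(k − 1) = 92·6 = 552; λ(v − 1) = 8·69 = 552. Match? YES.
Condition (ii): bk = 920·7 = 6440; vr = 70·92 = 6440. Match? YES.
Both conditions hold? YES.

YES


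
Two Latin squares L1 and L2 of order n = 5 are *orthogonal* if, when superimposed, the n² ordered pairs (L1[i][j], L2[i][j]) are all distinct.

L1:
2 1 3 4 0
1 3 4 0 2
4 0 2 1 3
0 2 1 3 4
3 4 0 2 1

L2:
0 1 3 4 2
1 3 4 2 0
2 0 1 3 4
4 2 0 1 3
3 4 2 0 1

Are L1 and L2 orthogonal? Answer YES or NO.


Form the n² = 25 superimposed pairs (L1[i][j], L2[i][j]), row by row (rows and columns indexed from 0):
row 0: (2,0) (1,1) (3,3) (4,4) (0,2)
row 1: (1,1) (3,3) (4,4) (0,2) (2,0)
row 2: (4,2) (0,0) (2,1) (1,3) (3,4)
row 3: (0,4) (2,2) (1,0) (3,1) (4,3)
row 4: (3,3) (4,4) (0,2) (2,0) (1,1)
Orthogonality requires all 25 pairs distinct.
But the pair (1,1) repeats: cell (0,1) has L1 = 1, L2 = 1, and cell (1,0) has L1 = 1, L2 = 1.
A repeated pair means some other pair never occurs (only 15 distinct pairs out of 25), so the squares are not orthogonal.
Conclusion: NO.

NO


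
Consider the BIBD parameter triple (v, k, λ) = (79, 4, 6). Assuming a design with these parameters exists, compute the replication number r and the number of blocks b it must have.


Any 2-(v, k, λ) BIBD satisfies two necessary conditions:
  (i)  Each point sits in r blocks, and counting incidences through any fixed point gives r(k − 1) = λ(v − 1), so r = λ(v − 1)/(k − 1).
  (ii) Total incidences bk = vr, so b = vr/k.
Step 1: r = λ(v − 1)/(k − 1) = 6·(79 − 1)/(4 − 1) = 6·78/3 = 468/3 = 156.
Step 2: b = vr/k = 79·156/4 = 12324/4 = 3081.
Check integrality: r = 156 ∈ Z ✓, b = 3081 ∈ Z ✓.
(These identities are necessary conditions: they determine r and b for any design with these parameters, but do not by themselves prove that one exists.)

r = 156, b = 3081.


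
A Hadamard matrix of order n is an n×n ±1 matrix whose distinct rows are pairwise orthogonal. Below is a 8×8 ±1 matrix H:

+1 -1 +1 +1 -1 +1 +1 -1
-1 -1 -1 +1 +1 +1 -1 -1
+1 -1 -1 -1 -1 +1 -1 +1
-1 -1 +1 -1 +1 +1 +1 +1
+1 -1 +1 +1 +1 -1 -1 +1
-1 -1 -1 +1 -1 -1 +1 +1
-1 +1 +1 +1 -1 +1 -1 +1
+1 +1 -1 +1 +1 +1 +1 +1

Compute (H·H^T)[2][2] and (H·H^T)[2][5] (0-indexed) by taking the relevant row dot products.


Row 2 of H: [1, -1, -1, -1, -1, 1, -1, 1].
Row 5 of H: [-1, -1, -1, 1, -1, -1, 1, 1].
(H·H^T)[2][2] = Σ_j H[2][j]·H[2][j] = (1)² + (-1)² + (-1)² + (-1)² + (-1)² + (1)² + (-1)² + (1)² = 1 + 1 + 1 + 1 + 1 + 1 + 1 + 1 = 8.
(H·H^T)[2][5] = Σ_j H[2][j]·H[5][j] = (1)·(-1) + (-1)·(-1) + (-1)·(-1) + (-1)·(1) + (-1)·(-1) + (1)·(-1) + (-1)·(1) + (1)·(1) = -1 + 1 + 1 + -1 + 1 + -1 + -1 + 1 = 0.
So rows 2 and 5 are orthogonal; the diagonal entry equals n = 8.

(2,2) entry = 8; (2,5) entry = 0.


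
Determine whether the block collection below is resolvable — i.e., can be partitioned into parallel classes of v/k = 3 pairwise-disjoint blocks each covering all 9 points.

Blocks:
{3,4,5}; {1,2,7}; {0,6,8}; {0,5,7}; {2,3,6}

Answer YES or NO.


v = 9, block size k = 3, number of blocks = 5.
For resolvability, blocks must partition into parallel classes of size v/k = 3.
Total blocks must therefore be a multiple of 3: 5 = 3·1 + 2 ⇒ not divisible ✗.
Resolvable? NO.

NO


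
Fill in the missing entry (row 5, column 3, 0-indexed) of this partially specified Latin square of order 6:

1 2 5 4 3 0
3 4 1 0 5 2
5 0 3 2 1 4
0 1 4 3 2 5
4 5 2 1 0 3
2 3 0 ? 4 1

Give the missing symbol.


Row 5 contains symbols [0, 1, 2, 3, 4] — missing [5].
Column 3 contains symbols [0, 1, 2, 3, 4] — missing [5].
The missing symbol must appear in both missing sets; intersection = [5].
Therefore the hidden value is 5.

Missing value = 5.


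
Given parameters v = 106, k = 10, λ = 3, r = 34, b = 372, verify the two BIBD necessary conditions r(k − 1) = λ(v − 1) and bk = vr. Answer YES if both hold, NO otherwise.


Condition (i): r(k − 1) = 34·9 = 306; λ(v − 1) = 3·105 = 315. Match? NO.
Condition (ii): bk = 372·10 = 3720; vr = 106·34 = 3604. Match? NO.
Both conditions hold? NO.

NO


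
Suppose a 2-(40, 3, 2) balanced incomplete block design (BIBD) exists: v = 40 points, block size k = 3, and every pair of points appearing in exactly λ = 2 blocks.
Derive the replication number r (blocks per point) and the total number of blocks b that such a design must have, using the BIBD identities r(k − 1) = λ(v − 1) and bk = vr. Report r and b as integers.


Any 2-(v, k, λ) BIBD satisfies two necessary conditions:
  (i)  Each point sits in r blocks, and counting incidences through any fixed point gives r(k − 1) = λ(v − 1), so r = λ(v − 1)/(k − 1).
  (ii) Total incidences bk = vr, so b = vr/k.
Step 1: r = λ(v − 1)/(k − 1) = 2·(40 − 1)/(3 − 1) = 2·39/2 = 78/2 = 39.
Step 2: b = vr/k = 40·39/3 = 1560/3 = 520.
Check integrality: r = 39 ∈ Z ✓, b = 520 ∈ Z ✓.
(These identities are necessary conditions: they determine r and b for any design with these parameters, but do not by themselves prove that one exists.)

r = 39, b = 520.


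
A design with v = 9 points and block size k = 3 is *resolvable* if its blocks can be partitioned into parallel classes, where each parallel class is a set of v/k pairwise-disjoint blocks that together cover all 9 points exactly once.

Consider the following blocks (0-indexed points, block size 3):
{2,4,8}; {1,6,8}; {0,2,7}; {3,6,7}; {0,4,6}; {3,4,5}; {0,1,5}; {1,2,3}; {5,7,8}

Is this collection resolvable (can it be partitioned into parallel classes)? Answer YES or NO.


v = 9, block size k = 3, number of blocks = 9.
For resolvability, blocks must partition into parallel classes of size v/k = 3.
Total blocks must therefore be a multiple of 3: 9 = 3·3 + 0 ⇒ divisible ✓.
Greedy packing gives 3 candidate class(es). Each should be a full parallel class (size 3, covers all 9 points).
  Class 1 (3 blocks): {2,4,8}; {3,6,7}; {0,1,5}. Points covered: [0, 1, 2, 3, 4, 5, 6, 7, 8].
  Class 2 (3 blocks): {1,6,8}; {0,2,7}; {3,4,5}. Points covered: [0, 1, 2, 3, 4, 5, 6, 7, 8].
  Class 3 (3 blocks): {0,4,6}; {1,2,3}; {5,7,8}. Points covered: [0, 1, 2, 3, 4, 5, 6, 7, 8].
All classes full (size 3)? YES. All classes cover every point? YES.
Resolvable? YES.

YES


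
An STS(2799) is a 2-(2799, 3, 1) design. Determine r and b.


An STS(v) is a 2-(v, 3, 1) BIBD: block size k = 3, λ = 1.
Replication: r(k − 1) = λ(v − 1) ⇒ r·2 = 2799 − 1 = 2798 ⇒ r = 1399.
Block count: b = v(v − 1)/6 = 2799·2798/6 = 7831602/6 = 1305267.
(Check via bk = vr: 1305267·3 = 3915801 = 2799·1399 = 3915801 ✓.)

r = 1399, b = 1305267.


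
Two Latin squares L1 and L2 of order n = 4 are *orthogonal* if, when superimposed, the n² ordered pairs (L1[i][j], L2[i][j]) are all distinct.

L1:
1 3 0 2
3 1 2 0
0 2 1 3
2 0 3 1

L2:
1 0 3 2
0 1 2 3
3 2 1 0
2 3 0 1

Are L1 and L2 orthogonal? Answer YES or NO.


Form the n² = 16 superimposed pairs (L1[i][j], L2[i][j]), row by row (rows and columns indexed from 0):
row 0: (1,1) (3,0) (0,3) (2,2)
row 1: (3,0) (1,1) (2,2) (0,3)
row 2: (0,3) (2,2) (1,1) (3,0)
row 3: (2,2) (0,3) (3,0) (1,1)
Orthogonality requires all 16 pairs distinct.
But the pair (3,0) repeats: cell (0,1) has L1 = 3, L2 = 0, and cell (1,0) has L1 = 3, L2 = 0.
A repeated pair means some other pair never occurs (only 4 distinct pairs out of 16), so the squares are not orthogonal.
Conclusion: NO.

NO


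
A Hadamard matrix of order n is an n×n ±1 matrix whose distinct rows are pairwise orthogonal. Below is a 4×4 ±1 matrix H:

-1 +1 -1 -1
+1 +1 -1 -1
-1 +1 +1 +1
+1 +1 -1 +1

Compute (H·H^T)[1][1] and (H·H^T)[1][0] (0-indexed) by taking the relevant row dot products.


Row 0 of H: [-1, 1, -1, -1].
Row 1 of H: [1, 1, -1, -1].
(H·H^T)[1][1] = Σ_j H[1][j]·H[1][j] = (1)² + (1)² + (-1)² + (-1)² = 1 + 1 + 1 + 1 = 4.
(H·H^T)[1][0] = Σ_j H[1][j]·H[0][j] = (1)·(-1) + (1)·(1) + (-1)·(-1) + (-1)·(-1) = -1 + 1 + 1 + 1 = 2.
Rows 1 and 0 are not orthogonal (dot product = 2 ≠ 0), so H is not a Hadamard matrix.

(1,1) entry = 4; (1,0) entry = 2.


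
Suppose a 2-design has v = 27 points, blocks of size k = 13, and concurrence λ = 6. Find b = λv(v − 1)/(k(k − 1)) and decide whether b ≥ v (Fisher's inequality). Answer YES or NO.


r = λ(v − 1)/(k − 1) = 6·26/12 = 13.
b = vr/k = 27·13/13 = 27.
Fisher's inequality: b ≥ v ⇔ 27 ≥ 27? YES.

YES


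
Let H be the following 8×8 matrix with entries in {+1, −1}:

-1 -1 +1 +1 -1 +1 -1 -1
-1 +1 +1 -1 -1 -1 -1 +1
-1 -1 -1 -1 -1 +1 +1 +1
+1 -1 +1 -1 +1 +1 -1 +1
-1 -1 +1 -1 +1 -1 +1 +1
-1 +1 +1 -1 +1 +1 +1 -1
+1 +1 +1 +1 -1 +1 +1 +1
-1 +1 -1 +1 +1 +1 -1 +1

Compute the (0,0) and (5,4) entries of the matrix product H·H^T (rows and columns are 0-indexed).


Row 0 of H: [-1, -1, 1, 1, -1, 1, -1, -1].
Row 4 of H: [-1, -1, 1, -1, 1, -1, 1, 1].
Row 5 of H: [-1, 1, 1, -1, 1, 1, 1, -1].
(H·H^T)[0][0] = Σ_j H[0][j]·H[0][j] = (-1)² + (-1)² + (1)² + (1)² + (-1)² + (1)² + (-1)² + (-1)² = 1 + 1 + 1 + 1 + 1 + 1 + 1 + 1 = 8.
(H·H^T)[5][4] = Σ_j H[5][j]·H[4][j] = (-1)·(-1) + (1)·(-1) + (1)·(1) + (-1)·(-1) + (1)·(1) + (1)·(-1) + (1)·(1) + (-1)·(1) = 1 + -1 + 1 + 1 + 1 + -1 + 1 + -1 = 2.
Rows 5 and 4 are not orthogonal (dot product = 2 ≠ 0), so H is not a Hadamard matrix.

(0,0) entry = 8; (5,4) entry = 2.


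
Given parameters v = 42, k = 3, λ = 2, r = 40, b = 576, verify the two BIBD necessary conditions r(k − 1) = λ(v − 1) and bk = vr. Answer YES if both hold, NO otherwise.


Condition (i): r(k − 1) = 40·2 = 80; λ(v − 1) = 2·41 = 82. Match? NO.
Condition (ii): bk = 576·3 = 1728; vr = 42·40 = 1680. Match? NO.
Both conditions hold? NO.

NO


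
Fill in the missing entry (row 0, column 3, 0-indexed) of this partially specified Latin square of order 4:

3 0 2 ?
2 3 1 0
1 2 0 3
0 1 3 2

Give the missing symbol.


Row 0 contains symbols [0, 2, 3] — missing [1].
Column 3 contains symbols [0, 2, 3] — missing [1].
The missing symbol must appear in both missing sets; intersection = [1].
Therefore the hidden value is 1.

Missing value = 1.


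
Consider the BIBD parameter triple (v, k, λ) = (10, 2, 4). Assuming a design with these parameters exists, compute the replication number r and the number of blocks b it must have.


Any 2-(v, k, λ) BIBD satisfies two necessary conditions:
  (i)  Each point sits in r blocks, and counting incidences through any fixed point gives r(k − 1) = λ(v − 1), so r = λ(v − 1)/(k − 1).
  (ii) Total incidences bk = vr, so b = vr/k.
Step 1: r = λ(v − 1)/(k − 1) = 4·(10 − 1)/(2 − 1) = 4·9/1 = 36/1 = 36.
Step 2: b = vr/k = 10·36/2 = 360/2 = 180.
Check integrality: r = 36 ∈ Z ✓, b = 180 ∈ Z ✓.
(These identities are necessary conditions: they determine r and b for any design with these parameters, but do not by themselves prove that one exists.)

r = 36, b = 180.


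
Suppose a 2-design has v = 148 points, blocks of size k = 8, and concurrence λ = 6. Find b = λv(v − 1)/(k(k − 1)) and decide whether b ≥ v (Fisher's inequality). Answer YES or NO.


r = λ(v − 1)/(k − 1) = 6·147/7 = 126.
b = vr/k = 148·126/8 = 2331.
Fisher's inequality: b ≥ v ⇔ 2331 ≥ 148? YES.

YES


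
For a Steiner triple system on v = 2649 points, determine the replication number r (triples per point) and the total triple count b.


An STS(v) is a 2-(v, 3, 1) BIBD: block size k = 3, λ = 1.
Replication: r(k − 1) = λ(v − 1) ⇒ r·2 = 2649 − 1 = 2648 ⇒ r = 1324.
Block count: bk = vr ⇒ b·3 = 2649·1324 = 3507276 ⇒ b = 1169092.

r = 1324, b = 1169092.


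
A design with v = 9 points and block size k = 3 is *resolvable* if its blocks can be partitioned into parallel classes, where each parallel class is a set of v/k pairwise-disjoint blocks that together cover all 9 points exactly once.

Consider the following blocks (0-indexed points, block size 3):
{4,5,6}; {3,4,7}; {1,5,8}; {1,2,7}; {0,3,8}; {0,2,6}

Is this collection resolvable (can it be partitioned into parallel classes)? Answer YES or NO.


v = 9, block size k = 3, number of blocks = 6.
For resolvability, blocks must partition into parallel classes of size v/k = 3.
Total blocks must therefore be a multiple of 3: 6 = 3·2 + 0 ⇒ divisible ✓.
Greedy packing gives 2 candidate class(es). Each should be a full parallel class (size 3, covers all 9 points).
  Class 1 (3 blocks): {4,5,6}; {1,2,7}; {0,3,8}. Points covered: [0, 1, 2, 3, 4, 5, 6, 7, 8].
  Class 2 (3 blocks): {3,4,7}; {1,5,8}; {0,2,6}. Points covered: [0, 1, 2, 3, 4, 5, 6, 7, 8].
All classes full (size 3)? YES. All classes cover every point? YES.
Resolvable? YES.

YES


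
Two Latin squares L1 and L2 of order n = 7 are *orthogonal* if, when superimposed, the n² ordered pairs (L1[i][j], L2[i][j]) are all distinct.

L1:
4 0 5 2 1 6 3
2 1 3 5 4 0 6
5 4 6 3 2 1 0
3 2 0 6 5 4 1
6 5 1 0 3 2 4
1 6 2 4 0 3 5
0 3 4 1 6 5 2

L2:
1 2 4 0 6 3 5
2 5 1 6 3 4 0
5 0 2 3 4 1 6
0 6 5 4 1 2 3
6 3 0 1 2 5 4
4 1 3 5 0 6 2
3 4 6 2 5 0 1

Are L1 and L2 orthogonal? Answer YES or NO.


Form the n² = 49 superimposed pairs (L1[i][j], L2[i][j]), row by row (rows and columns indexed from 0):
row 0: (4,1) (0,2) (5,4) (2,0) (1,6) (6,3) (3,5)
row 1: (2,2) (1,5) (3,1) (5,6) (4,3) (0,4) (6,0)
row 2: (5,5) (4,0) (6,2) (3,3) (2,4) (1,1) (0,6)
row 3: (3,0) (2,6) (0,5) (6,4) (5,1) (4,2) (1,3)
row 4: (6,6) (5,3) (1,0) (0,1) (3,2) (2,5) (4,4)
row 5: (1,4) (6,1) (2,3) (4,5) (0,0) (3,6) (5,2)
row 6: (0,3) (3,4) (4,6) (1,2) (6,5) (5,0) (2,1)
Orthogonality requires all 49 pairs distinct.
Check by first coordinate: for each symbol s of L1, list the L2 entries in the n cells where L1 = s; they must all differ.
  L1 = 0: L2 entries (in reading order) 2, 4, 6, 5, 1, 0, 3 — all 7 distinct ✓
  L1 = 1: L2 entries (in reading order) 6, 5, 1, 3, 0, 4, 2 — all 7 distinct ✓
  L1 = 2: L2 entries (in reading order) 0, 2, 4, 6, 5, 3, 1 — all 7 distinct ✓
  L1 = 3: L2 entries (in reading order) 5, 1, 3, 0, 2, 6, 4 — all 7 distinct ✓
  L1 = 4: L2 entries (in reading order) 1, 3, 0, 2, 4, 5, 6 — all 7 distinct ✓
  L1 = 5: L2 entries (in reading order) 4, 6, 5, 1, 3, 2, 0 — all 7 distinct ✓
  L1 = 6: L2 entries (in reading order) 3, 0, 2, 4, 6, 1, 5 — all 7 distinct ✓
Every symbol of L1 meets every symbol of L2 exactly once, so all 49 pairs are distinct (49 of 49).
Conclusion: YES.

YES


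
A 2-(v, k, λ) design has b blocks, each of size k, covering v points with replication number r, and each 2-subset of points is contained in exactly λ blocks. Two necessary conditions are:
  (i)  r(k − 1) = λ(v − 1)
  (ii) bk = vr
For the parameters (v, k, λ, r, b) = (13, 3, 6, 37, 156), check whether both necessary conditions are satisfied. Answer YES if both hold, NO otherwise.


Condition (i): r(k − 1) = 37·2 = 74; λ(v − 1) = 6·12 = 72. Match? NO.
Condition (ii): bk = 156·3 = 468; vr = 13·37 = 481. Match? NO.
Both conditions hold? NO.

NO


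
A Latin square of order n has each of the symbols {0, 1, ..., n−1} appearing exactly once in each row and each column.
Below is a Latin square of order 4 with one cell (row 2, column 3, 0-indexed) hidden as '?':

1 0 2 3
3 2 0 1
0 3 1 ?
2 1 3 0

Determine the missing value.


Row 2 contains symbols [0, 1, 3] — missing [2].
Column 3 contains symbols [0, 1, 3] — missing [2].
The missing symbol must appear in both missing sets; intersection = [2].
Therefore the hidden value is 2.

Missing value = 2.


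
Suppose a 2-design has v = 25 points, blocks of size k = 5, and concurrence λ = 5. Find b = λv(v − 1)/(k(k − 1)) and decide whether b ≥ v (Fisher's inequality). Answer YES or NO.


b = λv(v − 1)/(k(k − 1)) = 5·25·24/(5·4) = 3000/20 = 150.
Compare with v = 25: b ≥ v, so Fisher's inequality holds.

YES


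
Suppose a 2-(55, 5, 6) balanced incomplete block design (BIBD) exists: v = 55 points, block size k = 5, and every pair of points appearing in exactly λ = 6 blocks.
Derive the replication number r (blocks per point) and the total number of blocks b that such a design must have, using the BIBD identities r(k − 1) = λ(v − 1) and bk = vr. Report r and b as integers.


Any 2-(v, k, λ) BIBD satisfies two necessary conditions:
  (i)  Each point sits in r blocks, and counting incidences through any fixed point gives r(k − 1) = λ(v − 1), so r = λ(v − 1)/(k − 1).
  (ii) Total incidences bk = vr, so b = vr/k.
Step 1: r = λ(v − 1)/(k − 1) = 6·(55 − 1)/(5 − 1) = 6·54/4 = 324/4 = 81.
Step 2: b = vr/k = 55·81/5 = 4455/5 = 891.
Check integrality: r = 81 ∈ Z ✓, b = 891 ∈ Z ✓.
(These identities are necessary conditions: they determine r and b for any design with these parameters, but do not by themselves prove that one exists.)

r = 81, b = 891.


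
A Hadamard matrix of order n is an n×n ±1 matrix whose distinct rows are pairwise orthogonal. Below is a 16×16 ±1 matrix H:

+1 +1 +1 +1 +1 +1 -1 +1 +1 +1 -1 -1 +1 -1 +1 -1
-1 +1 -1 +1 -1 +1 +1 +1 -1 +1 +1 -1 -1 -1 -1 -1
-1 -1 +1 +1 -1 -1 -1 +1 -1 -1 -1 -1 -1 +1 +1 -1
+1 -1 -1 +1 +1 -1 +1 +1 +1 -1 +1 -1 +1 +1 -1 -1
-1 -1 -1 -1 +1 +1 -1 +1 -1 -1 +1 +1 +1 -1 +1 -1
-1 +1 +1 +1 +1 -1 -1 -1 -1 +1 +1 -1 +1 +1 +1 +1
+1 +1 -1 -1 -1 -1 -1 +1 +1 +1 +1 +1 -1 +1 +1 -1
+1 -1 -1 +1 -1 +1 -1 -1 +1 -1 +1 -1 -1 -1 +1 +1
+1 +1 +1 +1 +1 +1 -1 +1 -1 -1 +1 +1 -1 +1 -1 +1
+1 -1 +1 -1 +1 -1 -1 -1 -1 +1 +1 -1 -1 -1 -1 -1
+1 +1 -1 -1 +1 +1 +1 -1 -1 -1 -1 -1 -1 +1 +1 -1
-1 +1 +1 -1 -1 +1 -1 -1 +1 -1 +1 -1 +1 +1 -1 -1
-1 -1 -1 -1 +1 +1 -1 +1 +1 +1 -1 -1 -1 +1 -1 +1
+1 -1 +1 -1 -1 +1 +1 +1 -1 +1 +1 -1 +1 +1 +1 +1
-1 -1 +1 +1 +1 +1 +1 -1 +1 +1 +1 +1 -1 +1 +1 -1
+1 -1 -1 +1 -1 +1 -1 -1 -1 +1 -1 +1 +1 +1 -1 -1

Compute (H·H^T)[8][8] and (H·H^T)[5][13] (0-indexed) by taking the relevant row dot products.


Row 5 of H: [-1, 1, 1, 1, 1, -1, -1, -1, -1, 1, 1, -1, 1, 1, 1, 1].
Row 8 of H: [1, 1, 1, 1, 1, 1, -1, 1, -1, -1, 1, 1, -1, 1, -1, 1].
Row 13 of H: [1, -1, 1, -1, -1, 1, 1, 1, -1, 1, 1, -1, 1, 1, 1, 1].
(H·H^T)[8][8] = Σ_j H[8][j]·H[8][j] = (1)² + (1)² + (1)² + (1)² + (1)² + (1)² + (-1)² + (1)² + (-1)² + (-1)² + (1)² + (1)² + (-1)² + (1)² + (-1)² + (1)² = 1 + 1 + 1 + 1 + 1 + 1 + 1 + 1 + 1 + 1 + 1 + 1 + 1 + 1 + 1 + 1 = 16.
(H·H^T)[5][13] = Σ_j H[5][j]·H[13][j] = (-1)·(1) + (1)·(-1) + (1)·(1) + (1)·(-1) + (1)·(-1) + (-1)·(1) + (-1)·(1) + (-1)·(1) + (-1)·(-1) + (1)·(1) + (1)·(1) + (-1)·(-1) + (1)·(1) + (1)·(1) + (1)·(1) + (1)·(1) = -1 + -1 + 1 + -1 + -1 + -1 + -1 + -1 + 1 + 1 + 1 + 1 + 1 + 1 + 1 + 1 = 2.
Rows 5 and 13 are not orthogonal (dot product = 2 ≠ 0), so H is not a Hadamard matrix.

(8,8) entry = 16; (5,13) entry = 2.


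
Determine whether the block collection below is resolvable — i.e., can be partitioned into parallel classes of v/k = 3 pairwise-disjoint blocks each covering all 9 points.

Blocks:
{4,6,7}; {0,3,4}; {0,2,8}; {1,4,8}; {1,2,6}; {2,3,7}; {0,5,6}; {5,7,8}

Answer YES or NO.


v = 9, block size k = 3, number of blocks = 8.
For resolvability, blocks must partition into parallel classes of size v/k = 3.
Total blocks must therefore be a multiple of 3: 8 = 3·2 + 2 ⇒ not divisible ✗.
Resolvable? NO.

NO


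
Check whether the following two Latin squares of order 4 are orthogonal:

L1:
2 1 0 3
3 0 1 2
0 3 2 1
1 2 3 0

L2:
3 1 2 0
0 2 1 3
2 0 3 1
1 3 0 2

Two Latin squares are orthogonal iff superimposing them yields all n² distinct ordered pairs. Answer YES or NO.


Form the n² = 16 superimposed pairs (L1[i][j], L2[i][j]), row by row (rows and columns indexed from 0):
row 0: (2,3) (1,1) (0,2) (3,0)
row 1: (3,0) (0,2) (1,1) (2,3)
row 2: (0,2) (3,0) (2,3) (1,1)
row 3: (1,1) (2,3) (3,0) (0,2)
Orthogonality requires all 16 pairs distinct.
But the pair (3,0) repeats: cell (0,3) has L1 = 3, L2 = 0, and cell (1,0) has L1 = 3, L2 = 0.
A repeated pair means some other pair never occurs (only 4 distinct pairs out of 16), so the squares are not orthogonal.
Conclusion: NO.

NO


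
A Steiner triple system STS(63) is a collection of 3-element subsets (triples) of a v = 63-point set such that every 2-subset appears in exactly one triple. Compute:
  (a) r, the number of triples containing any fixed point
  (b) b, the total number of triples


An STS(v) is a 2-(v, 3, 1) BIBD: block size k = 3, λ = 1.
Replication: r(k − 1) = λ(v − 1) ⇒ r·2 = 63 − 1 = 62 ⇒ r = 31.
Block count: b = v(v − 1)/6 = 63·62/6 = 3906/6 = 651.

r = 31, b = 651.


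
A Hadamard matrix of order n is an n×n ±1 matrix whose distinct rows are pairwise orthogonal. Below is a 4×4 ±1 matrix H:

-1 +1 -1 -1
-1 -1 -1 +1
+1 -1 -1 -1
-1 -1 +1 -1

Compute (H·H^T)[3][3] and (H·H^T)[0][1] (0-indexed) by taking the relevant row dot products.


Row 0 of H: [-1, 1, -1, -1].
Row 1 of H: [-1, -1, -1, 1].
Row 3 of H: [-1, -1, 1, -1].
(H·H^T)[3][3] = Σ_j H[3][j]·H[3][j] = (-1)² + (-1)² + (1)² + (-1)² = 1 + 1 + 1 + 1 = 4.
(H·H^T)[0][1] = Σ_j H[0][j]·H[1][j] = (-1)·(-1) + (1)·(-1) + (-1)·(-1) + (-1)·(1) = 1 + -1 + 1 + -1 = 0.
So rows 0 and 1 are orthogonal; the diagonal entry equals n = 4.

(3,3) entry = 4; (0,1) entry = 0.


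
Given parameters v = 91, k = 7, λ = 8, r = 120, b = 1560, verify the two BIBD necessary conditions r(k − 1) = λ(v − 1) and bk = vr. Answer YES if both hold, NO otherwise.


Condition (i): r(k − 1) = 120·6 = 720; λ(v − 1) = 8·90 = 720. Match? YES.
Condition (ii): bk = 1560·7 = 10920; vr = 91·120 = 10920. Match? YES.
Both conditions hold? YES.

YES


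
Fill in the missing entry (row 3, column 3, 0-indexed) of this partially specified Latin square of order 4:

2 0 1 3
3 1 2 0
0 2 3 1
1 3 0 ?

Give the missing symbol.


Row 3 contains symbols [0, 1, 3] — missing [2].
Column 3 contains symbols [0, 1, 3] — missing [2].
The missing symbol must appear in both missing sets; intersection = [2].
Therefore the hidden value is 2.

Missing value = 2.


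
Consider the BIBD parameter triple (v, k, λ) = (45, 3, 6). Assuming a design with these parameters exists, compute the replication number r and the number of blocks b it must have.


Any 2-(v, k, λ) BIBD satisfies two necessary conditions:
  (i)  Each point sits in r blocks, and counting incidences through any fixed point gives r(k − 1) = λ(v − 1), so r = λ(v − 1)/(k − 1).
  (ii) Total incidences bk = vr, so b = vr/k.
Step 1: r = λ(v − 1)/(k − 1) = 6·(45 − 1)/(3 − 1) = 6·44/2 = 264/2 = 132.
Step 2: b = vr/k = 45·132/3 = 5940/3 = 1980.
Check integrality: r = 132 ∈ Z ✓, b = 1980 ∈ Z ✓.
(These identities are necessary conditions: they determine r and b for any design with these parameters, but do not by themselves prove that one exists.)

r = 132, b = 1980.


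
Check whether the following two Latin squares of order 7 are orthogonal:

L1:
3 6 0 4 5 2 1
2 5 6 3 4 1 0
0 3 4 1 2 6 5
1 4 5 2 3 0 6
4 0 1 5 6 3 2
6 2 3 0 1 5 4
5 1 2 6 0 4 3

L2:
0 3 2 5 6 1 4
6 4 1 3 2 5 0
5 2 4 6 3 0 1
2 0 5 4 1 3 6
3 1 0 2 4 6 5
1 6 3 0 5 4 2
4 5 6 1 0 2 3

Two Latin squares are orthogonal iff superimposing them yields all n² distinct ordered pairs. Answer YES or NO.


Form the n² = 49 superimposed pairs (L1[i][j], L2[i][j]), row by row (rows and columns indexed from 0):
row 0: (3,0) (6,3) (0,2) (4,5) (5,6) (2,1) (1,4)
row 1: (2,6) (5,4) (6,1) (3,3) (4,2) (1,5) (0,0)
row 2: (0,5) (3,2) (4,4) (1,6) (2,3) (6,0) (5,1)
row 3: (1,2) (4,0) (5,5) (2,4) (3,1) (0,3) (6,6)
row 4: (4,3) (0,1) (1,0) (5,2) (6,4) (3,6) (2,5)
row 5: (6,1) (2,6) (3,3) (0,0) (1,5) (5,4) (4,2)
row 6: (5,4) (1,5) (2,6) (6,1) (0,0) (4,2) (3,3)
Orthogonality requires all 49 pairs distinct.
But the pair (6,1) repeats: cell (1,2) has L1 = 6, L2 = 1, and cell (5,0) has L1 = 6, L2 = 1.
A repeated pair means some other pair never occurs (only 35 distinct pairs out of 49), so the squares are not orthogonal.
Conclusion: NO.

NO


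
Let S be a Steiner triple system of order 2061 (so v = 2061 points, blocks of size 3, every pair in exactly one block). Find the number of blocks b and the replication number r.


An STS(v) is a 2-(v, 3, 1) BIBD: block size k = 3, λ = 1.
Replication: r(k − 1) = λ(v − 1) ⇒ r·2 = 2061 − 1 = 2060 ⇒ r = 1030.
Block count: b = v(v − 1)/6 = 2061·2060/6 = 4245660/6 = 707610.

r = 1030, b = 707610.


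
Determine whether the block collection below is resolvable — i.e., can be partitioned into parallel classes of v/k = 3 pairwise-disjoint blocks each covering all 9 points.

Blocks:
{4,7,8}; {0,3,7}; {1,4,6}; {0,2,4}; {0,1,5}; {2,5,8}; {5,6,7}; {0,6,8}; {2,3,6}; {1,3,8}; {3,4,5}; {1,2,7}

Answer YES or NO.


v = 9, block size k = 3, number of blocks = 12.
For resolvability, blocks must partition into parallel classes of size v/k = 3.
Total blocks must therefore be a multiple of 3: 12 = 3·4 + 0 ⇒ divisible ✓.
Greedy packing gives 4 candidate class(es). Each should be a full parallel class (size 3, covers all 9 points).
  Class 1 (3 blocks): {4,7,8}; {0,1,5}; {2,3,6}. Points covered: [0, 1, 2, 3, 4, 5, 6, 7, 8].
  Class 2 (3 blocks): {0,3,7}; {1,4,6}; {2,5,8}. Points covered: [0, 1, 2, 3, 4, 5, 6, 7, 8].
  Class 3 (3 blocks): {0,2,4}; {5,6,7}; {1,3,8}. Points covered: [0, 1, 2, 3, 4, 5, 6, 7, 8].
  Class 4 (3 blocks): {0,6,8}; {3,4,5}; {1,2,7}. Points covered: [0, 1, 2, 3, 4, 5, 6, 7, 8].
All classes full (size 3)? YES. All classes cover every point? YES.
Resolvable? YES.

YES


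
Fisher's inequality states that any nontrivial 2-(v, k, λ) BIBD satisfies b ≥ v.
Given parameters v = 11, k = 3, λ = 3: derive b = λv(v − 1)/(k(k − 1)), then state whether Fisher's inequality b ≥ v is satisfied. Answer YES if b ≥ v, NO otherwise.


r = λ(v − 1)/(k − 1) = 3·10/2 = 15.
b = vr/k = 11·15/3 = 55.
Fisher's inequality: b ≥ v ⇔ 55 ≥ 11? YES.

YES


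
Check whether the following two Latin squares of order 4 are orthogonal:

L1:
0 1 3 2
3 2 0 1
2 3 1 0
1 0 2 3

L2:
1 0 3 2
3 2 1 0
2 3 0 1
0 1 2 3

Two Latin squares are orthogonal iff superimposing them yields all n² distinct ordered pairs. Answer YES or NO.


Form the n² = 16 superimposed pairs (L1[i][j], L2[i][j]), row by row (rows and columns indexed from 0):
row 0: (0,1) (1,0) (3,3) (2,2)
row 1: (3,3) (2,2) (0,1) (1,0)
row 2: (2,2) (3,3) (1,0) (0,1)
row 3: (1,0) (0,1) (2,2) (3,3)
Orthogonality requires all 16 pairs distinct.
But the pair (3,3) repeats: cell (0,2) has L1 = 3, L2 = 3, and cell (1,0) has L1 = 3, L2 = 3.
A repeated pair means some other pair never occurs (only 4 distinct pairs out of 16), so the squares are not orthogonal.
Conclusion: NO.

NO


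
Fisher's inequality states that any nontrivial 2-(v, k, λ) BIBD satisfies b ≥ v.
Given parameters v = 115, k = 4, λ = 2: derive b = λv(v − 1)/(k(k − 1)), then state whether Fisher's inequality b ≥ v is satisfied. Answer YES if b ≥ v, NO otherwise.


r = λ(v − 1)/(k − 1) = 2·114/3 = 76.
b = vr/k = 115·76/4 = 2185.
Fisher's inequality: b ≥ v ⇔ 2185 ≥ 115? YES.

YES


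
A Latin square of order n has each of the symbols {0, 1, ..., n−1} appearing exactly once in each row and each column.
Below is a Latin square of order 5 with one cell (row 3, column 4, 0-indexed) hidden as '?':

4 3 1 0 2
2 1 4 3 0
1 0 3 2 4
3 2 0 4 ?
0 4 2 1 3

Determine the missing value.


Row 3 contains symbols [0, 2, 3, 4] — missing [1].
Column 4 contains symbols [0, 2, 3, 4] — missing [1].
The missing symbol must appear in both missing sets; intersection = [1].
Therefore the hidden value is 1.

Missing value = 1.


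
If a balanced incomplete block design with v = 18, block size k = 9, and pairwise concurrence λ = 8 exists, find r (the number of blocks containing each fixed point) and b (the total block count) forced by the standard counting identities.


Any 2-(v, k, λ) BIBD satisfies two necessary conditions:
  (i)  Each point sits in r blocks, and counting incidences through any fixed point gives r(k − 1) = λ(v − 1), so r = λ(v − 1)/(k − 1).
  (ii) Total incidences bk = vr, so b = vr/k.
Step 1: r = λ(v − 1)/(k − 1) = 8·(18 − 1)/(9 − 1) = 8·17/8 = 136/8 = 17.
Step 2: b = vr/k = 18·17/9 = 306/9 = 34.
Check integrality: r = 17 ∈ Z ✓, b = 34 ∈ Z ✓.
(These identities are necessary conditions: they determine r and b for any design with these parameters, but do not by themselves prove that one exists.)

r = 17, b = 34.


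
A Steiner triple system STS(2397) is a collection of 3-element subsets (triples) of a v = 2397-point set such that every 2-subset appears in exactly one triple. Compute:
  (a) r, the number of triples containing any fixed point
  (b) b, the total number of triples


An STS(v) is a 2-(v, 3, 1) BIBD: block size k = 3, λ = 1.
Replication: r(k − 1) = λ(v − 1) ⇒ r·2 = 2397 − 1 = 2396 ⇒ r = 1198.
Block count: bk = vr ⇒ b·3 = 2397·1198 = 2871606 ⇒ b = 957202.

r = 1198, b = 957202.


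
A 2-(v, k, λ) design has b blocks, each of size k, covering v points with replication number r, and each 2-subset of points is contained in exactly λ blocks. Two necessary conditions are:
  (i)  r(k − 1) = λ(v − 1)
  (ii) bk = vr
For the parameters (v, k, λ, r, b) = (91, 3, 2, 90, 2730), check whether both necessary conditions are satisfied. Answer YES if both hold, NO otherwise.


Condition (i): r(k − 1) = 90·2 = 180; λ(v − 1) = 2·90 = 180. Match? YES.
Condition (ii): bk = 2730·3 = 8190; vr = 91·90 = 8190. Match? YES.
Both conditions hold? YES.

YES


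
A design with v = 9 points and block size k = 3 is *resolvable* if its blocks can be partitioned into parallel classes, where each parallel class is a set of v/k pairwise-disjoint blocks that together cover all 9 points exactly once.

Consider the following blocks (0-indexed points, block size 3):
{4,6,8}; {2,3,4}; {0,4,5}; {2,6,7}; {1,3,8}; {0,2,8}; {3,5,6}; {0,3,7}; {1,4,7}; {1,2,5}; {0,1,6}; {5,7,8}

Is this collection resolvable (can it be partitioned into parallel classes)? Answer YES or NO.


v = 9, block size k = 3, number of blocks = 12.
For resolvability, blocks must partition into parallel classes of size v/k = 3.
Total blocks must therefore be a multiple of 3: 12 = 3·4 + 0 ⇒ divisible ✓.
Greedy packing gives 4 candidate class(es). Each should be a full parallel class (size 3, covers all 9 points).
  Class 1 (3 blocks): {4,6,8}; {0,3,7}; {1,2,5}. Points covered: [0, 1, 2, 3, 4, 5, 6, 7, 8].
  Class 2 (3 blocks): {2,3,4}; {0,1,6}; {5,7,8}. Points covered: [0, 1, 2, 3, 4, 5, 6, 7, 8].
  Class 3 (3 blocks): {0,4,5}; {2,6,7}; {1,3,8}. Points covered: [0, 1, 2, 3, 4, 5, 6, 7, 8].
  Class 4 (3 blocks): {0,2,8}; {3,5,6}; {1,4,7}. Points covered: [0, 1, 2, 3, 4, 5, 6, 7, 8].
All classes full (size 3)? YES. All classes cover every point? YES.
Resolvable? YES.

YES


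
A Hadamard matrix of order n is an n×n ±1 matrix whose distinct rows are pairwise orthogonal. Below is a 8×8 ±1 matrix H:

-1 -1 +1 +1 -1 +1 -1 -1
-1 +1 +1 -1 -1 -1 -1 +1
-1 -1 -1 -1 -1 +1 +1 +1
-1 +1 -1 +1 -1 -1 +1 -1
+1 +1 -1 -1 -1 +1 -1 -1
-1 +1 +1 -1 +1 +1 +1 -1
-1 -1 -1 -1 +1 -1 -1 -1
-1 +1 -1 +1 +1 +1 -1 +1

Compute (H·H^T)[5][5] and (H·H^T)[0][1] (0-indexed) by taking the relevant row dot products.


Row 0 of H: [-1, -1, 1, 1, -1, 1, -1, -1].
Row 1 of H: [-1, 1, 1, -1, -1, -1, -1, 1].
Row 5 of H: [-1, 1, 1, -1, 1, 1, 1, -1].
(H·H^T)[5][5] = Σ_j H[5][j]·H[5][j] = (-1)² + (1)² + (1)² + (-1)² + (1)² + (1)² + (1)² + (-1)² = 1 + 1 + 1 + 1 + 1 + 1 + 1 + 1 = 8.
(H·H^T)[0][1] = Σ_j H[0][j]·H[1][j] = (-1)·(-1) + (-1)·(1) + (1)·(1) + (1)·(-1) + (-1)·(-1) + (1)·(-1) + (-1)·(-1) + (-1)·(1) = 1 + -1 + 1 + -1 + 1 + -1 + 1 + -1 = 0.
So rows 0 and 1 are orthogonal; the diagonal entry equals n = 8.

(5,5) entry = 8; (0,1) entry = 0.


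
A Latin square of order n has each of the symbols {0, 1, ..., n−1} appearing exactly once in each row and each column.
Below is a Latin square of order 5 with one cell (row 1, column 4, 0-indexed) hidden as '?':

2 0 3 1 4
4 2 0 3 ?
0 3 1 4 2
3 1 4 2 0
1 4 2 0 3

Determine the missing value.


Row 1 contains symbols [0, 2, 3, 4] — missing [1].
Column 4 contains symbols [0, 2, 3, 4] — missing [1].
The missing symbol must appear in both missing sets; intersection = [1].
Therefore the hidden value is 1.

Missing value = 1.


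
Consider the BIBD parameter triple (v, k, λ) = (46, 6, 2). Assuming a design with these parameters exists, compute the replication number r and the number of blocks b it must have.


Any 2-(v, k, λ) BIBD satisfies two necessary conditions:
  (i)  Each point sits in r blocks, and counting incidences through any fixed point gives r(k − 1) = λ(v − 1), so r = λ(v − 1)/(k − 1).
  (ii) Total incidences bk = vr, so b = vr/k.
Step 1: r = λ(v − 1)/(k − 1) = 2·(46 − 1)/(6 − 1) = 2·45/5 = 90/5 = 18.
Step 2: b = vr/k = 46·18/6 = 828/6 = 138.
Check integrality: r = 18 ∈ Z ✓, b = 138 ∈ Z ✓.
(These identities are necessary conditions: they determine r and b for any design with these parameters, but do not by themselves prove that one exists.)

r = 18, b = 138.


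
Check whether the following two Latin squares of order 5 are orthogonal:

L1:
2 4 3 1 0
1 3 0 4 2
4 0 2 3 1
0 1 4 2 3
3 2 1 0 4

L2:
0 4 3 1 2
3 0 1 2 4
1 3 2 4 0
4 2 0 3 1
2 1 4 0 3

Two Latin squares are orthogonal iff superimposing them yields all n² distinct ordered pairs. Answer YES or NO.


Form the n² = 25 superimposed pairs (L1[i][j], L2[i][j]), row by row (rows and columns indexed from 0):
row 0: (2,0) (4,4) (3,3) (1,1) (0,2)
row 1: (1,3) (3,0) (0,1) (4,2) (2,4)
row 2: (4,1) (0,3) (2,2) (3,4) (1,0)
row 3: (0,4) (1,2) (4,0) (2,3) (3,1)
row 4: (3,2) (2,1) (1,4) (0,0) (4,3)
Orthogonality requires all 25 pairs distinct.
Check by first coordinate: for each symbol s of L1, list the L2 entries in the n cells where L1 = s; they must all differ.
  L1 = 0: L2 entries (in reading order) 2, 1, 3, 4, 0 — all 5 distinct ✓
  L1 = 1: L2 entries (in reading order) 1, 3, 0, 2, 4 — all 5 distinct ✓
  L1 = 2: L2 entries (in reading order) 0, 4, 2, 3, 1 — all 5 distinct ✓
  L1 = 3: L2 entries (in reading order) 3, 0, 4, 1, 2 — all 5 distinct ✓
  L1 = 4: L2 entries (in reading order) 4, 2, 1, 0, 3 — all 5 distinct ✓
Every symbol of L1 meets every symbol of L2 exactly once, so all 25 pairs are distinct (25 of 25).
Conclusion: YES.

YES
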